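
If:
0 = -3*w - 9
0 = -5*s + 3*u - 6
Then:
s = 3*u/5 - 6/5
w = -3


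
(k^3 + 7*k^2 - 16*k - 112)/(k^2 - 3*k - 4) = (k^2 + 11*k + 28)/(k + 1)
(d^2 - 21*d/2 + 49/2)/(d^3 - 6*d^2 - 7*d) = (d - 7/2)/(d*(d + 1))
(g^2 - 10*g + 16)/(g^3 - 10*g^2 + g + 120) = (g - 2)/(g^2 - 2*g - 15)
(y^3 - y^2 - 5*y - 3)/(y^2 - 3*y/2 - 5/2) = 2*(y^2 - 2*y - 3)/(2*y - 5)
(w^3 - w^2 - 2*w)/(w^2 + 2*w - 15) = w*(w^2 - w - 2)/(w^2 + 2*w - 15)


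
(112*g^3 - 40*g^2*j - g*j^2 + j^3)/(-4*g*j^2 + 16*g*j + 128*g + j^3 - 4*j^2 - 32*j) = (-28*g^2 + 3*g*j + j^2)/(j^2 - 4*j - 32)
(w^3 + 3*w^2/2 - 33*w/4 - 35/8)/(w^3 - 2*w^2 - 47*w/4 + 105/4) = (w + 1/2)/(w - 3)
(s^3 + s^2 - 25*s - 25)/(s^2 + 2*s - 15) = (s^2 - 4*s - 5)/(s - 3)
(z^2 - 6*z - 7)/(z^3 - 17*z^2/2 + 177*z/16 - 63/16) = 16*(z + 1)/(16*z^2 - 24*z + 9)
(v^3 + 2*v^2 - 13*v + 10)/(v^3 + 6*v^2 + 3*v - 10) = (v - 2)/(v + 2)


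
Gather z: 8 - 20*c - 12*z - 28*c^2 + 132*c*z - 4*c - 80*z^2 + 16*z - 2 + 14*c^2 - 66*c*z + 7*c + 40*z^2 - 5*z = -14*c^2 - 17*c - 40*z^2 + z*(66*c - 1) + 6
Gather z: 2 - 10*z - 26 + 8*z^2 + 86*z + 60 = 8*z^2 + 76*z + 36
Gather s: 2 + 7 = 9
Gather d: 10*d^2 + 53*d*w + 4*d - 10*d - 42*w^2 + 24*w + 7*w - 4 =10*d^2 + d*(53*w - 6) - 42*w^2 + 31*w - 4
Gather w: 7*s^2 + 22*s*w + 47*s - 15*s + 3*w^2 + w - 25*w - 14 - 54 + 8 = 7*s^2 + 32*s + 3*w^2 + w*(22*s - 24) - 60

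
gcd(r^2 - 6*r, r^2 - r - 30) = r - 6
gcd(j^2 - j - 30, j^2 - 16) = 1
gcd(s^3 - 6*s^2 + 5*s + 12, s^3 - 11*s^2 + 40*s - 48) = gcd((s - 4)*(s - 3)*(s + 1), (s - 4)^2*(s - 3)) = s^2 - 7*s + 12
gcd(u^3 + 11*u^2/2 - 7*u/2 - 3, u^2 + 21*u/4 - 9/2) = u + 6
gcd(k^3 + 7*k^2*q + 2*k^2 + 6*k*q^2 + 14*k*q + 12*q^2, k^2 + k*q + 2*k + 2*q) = k^2 + k*q + 2*k + 2*q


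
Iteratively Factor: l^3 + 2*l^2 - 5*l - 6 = (l + 3)*(l^2 - l - 2) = (l + 1)*(l + 3)*(l - 2)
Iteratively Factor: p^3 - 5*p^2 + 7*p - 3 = (p - 1)*(p^2 - 4*p + 3) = (p - 1)^2*(p - 3)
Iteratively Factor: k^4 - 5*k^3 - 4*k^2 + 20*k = (k - 2)*(k^3 - 3*k^2 - 10*k) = k*(k - 2)*(k^2 - 3*k - 10) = k*(k - 5)*(k - 2)*(k + 2)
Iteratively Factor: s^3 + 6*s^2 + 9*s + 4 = (s + 1)*(s^2 + 5*s + 4) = (s + 1)*(s + 4)*(s + 1)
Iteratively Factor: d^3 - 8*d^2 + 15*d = (d - 5)*(d^2 - 3*d) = (d - 5)*(d - 3)*(d)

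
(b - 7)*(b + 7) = b^2 - 49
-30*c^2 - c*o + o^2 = (-6*c + o)*(5*c + o)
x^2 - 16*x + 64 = (x - 8)^2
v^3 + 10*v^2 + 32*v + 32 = (v + 2)*(v + 4)^2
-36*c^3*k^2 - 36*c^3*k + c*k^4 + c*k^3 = k*(-6*c + k)*(6*c + k)*(c*k + c)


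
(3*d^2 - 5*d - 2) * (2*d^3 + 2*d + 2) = 6*d^5 - 10*d^4 + 2*d^3 - 4*d^2 - 14*d - 4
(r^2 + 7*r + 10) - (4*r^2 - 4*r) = -3*r^2 + 11*r + 10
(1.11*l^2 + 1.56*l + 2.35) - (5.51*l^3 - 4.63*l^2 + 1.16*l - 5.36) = -5.51*l^3 + 5.74*l^2 + 0.4*l + 7.71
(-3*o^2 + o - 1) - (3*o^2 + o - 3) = 2 - 6*o^2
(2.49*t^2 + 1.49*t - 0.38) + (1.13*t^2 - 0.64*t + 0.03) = 3.62*t^2 + 0.85*t - 0.35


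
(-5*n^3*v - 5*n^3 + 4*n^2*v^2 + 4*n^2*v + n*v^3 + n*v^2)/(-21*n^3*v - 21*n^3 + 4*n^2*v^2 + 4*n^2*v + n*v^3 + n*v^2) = (-5*n^2 + 4*n*v + v^2)/(-21*n^2 + 4*n*v + v^2)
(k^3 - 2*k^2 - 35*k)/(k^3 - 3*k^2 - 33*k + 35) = k/(k - 1)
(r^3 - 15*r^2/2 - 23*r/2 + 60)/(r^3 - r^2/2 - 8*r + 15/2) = (r - 8)/(r - 1)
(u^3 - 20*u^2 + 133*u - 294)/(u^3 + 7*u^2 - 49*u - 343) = (u^2 - 13*u + 42)/(u^2 + 14*u + 49)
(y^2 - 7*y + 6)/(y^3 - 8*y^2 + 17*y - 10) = (y - 6)/(y^2 - 7*y + 10)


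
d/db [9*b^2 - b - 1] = 18*b - 1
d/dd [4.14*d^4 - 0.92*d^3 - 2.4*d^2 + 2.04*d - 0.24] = 16.56*d^3 - 2.76*d^2 - 4.8*d + 2.04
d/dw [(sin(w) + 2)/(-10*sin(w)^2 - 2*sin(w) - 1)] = (10*sin(w)^2 + 40*sin(w) + 3)*cos(w)/(10*sin(w)^2 + 2*sin(w) + 1)^2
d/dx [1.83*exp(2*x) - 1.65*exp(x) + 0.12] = (3.66*exp(x) - 1.65)*exp(x)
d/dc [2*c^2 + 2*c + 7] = 4*c + 2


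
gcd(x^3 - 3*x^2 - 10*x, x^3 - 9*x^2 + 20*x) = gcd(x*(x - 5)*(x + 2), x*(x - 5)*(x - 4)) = x^2 - 5*x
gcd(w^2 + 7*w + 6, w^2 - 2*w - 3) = w + 1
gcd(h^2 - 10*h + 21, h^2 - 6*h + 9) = h - 3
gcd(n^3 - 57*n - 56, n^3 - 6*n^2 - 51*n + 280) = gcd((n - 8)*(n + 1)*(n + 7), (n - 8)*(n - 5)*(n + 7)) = n^2 - n - 56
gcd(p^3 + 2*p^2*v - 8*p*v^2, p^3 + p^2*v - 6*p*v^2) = p^2 - 2*p*v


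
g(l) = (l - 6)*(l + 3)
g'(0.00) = -3.00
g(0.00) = -18.00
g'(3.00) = 3.00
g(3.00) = -18.00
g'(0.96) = -1.08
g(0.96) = -19.96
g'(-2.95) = -8.90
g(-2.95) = -0.45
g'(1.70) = 0.40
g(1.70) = -20.21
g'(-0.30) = -3.60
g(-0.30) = -17.01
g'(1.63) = 0.26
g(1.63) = -20.23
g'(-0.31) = -3.62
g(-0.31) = -16.97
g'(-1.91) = -6.82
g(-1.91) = -8.62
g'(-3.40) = -9.80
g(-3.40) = 3.76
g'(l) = 2*l - 3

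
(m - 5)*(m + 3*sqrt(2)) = m^2 - 5*m + 3*sqrt(2)*m - 15*sqrt(2)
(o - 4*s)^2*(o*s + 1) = o^3*s - 8*o^2*s^2 + o^2 + 16*o*s^3 - 8*o*s + 16*s^2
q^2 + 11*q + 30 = (q + 5)*(q + 6)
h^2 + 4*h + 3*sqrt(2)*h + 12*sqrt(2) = (h + 4)*(h + 3*sqrt(2))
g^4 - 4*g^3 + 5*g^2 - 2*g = g*(g - 2)*(g - 1)^2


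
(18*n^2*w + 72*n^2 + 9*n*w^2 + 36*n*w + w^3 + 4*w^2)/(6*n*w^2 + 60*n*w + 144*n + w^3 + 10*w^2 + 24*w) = (3*n + w)/(w + 6)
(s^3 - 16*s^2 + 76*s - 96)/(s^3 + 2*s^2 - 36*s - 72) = (s^2 - 10*s + 16)/(s^2 + 8*s + 12)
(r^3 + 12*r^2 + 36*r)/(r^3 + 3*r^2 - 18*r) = (r + 6)/(r - 3)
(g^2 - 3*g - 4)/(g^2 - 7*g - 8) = (g - 4)/(g - 8)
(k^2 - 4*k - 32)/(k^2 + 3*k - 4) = (k - 8)/(k - 1)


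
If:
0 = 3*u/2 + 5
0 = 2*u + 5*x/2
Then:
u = -10/3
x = 8/3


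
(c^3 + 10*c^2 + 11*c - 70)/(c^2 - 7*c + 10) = (c^2 + 12*c + 35)/(c - 5)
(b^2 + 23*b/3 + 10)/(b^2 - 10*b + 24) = (b^2 + 23*b/3 + 10)/(b^2 - 10*b + 24)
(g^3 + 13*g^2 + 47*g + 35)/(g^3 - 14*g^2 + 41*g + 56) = (g^2 + 12*g + 35)/(g^2 - 15*g + 56)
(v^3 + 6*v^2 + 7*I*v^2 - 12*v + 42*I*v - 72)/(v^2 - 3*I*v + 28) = (v^2 + 3*v*(2 + I) + 18*I)/(v - 7*I)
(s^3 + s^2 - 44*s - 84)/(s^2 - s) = (s^3 + s^2 - 44*s - 84)/(s*(s - 1))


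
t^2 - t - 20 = (t - 5)*(t + 4)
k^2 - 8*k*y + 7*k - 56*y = (k + 7)*(k - 8*y)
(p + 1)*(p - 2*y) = p^2 - 2*p*y + p - 2*y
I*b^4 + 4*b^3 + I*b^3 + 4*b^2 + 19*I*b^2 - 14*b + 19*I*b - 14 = (b - 7*I)*(b + I)*(b + 2*I)*(I*b + I)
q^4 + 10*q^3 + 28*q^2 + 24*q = q*(q + 2)^2*(q + 6)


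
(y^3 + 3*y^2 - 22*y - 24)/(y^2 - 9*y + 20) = (y^2 + 7*y + 6)/(y - 5)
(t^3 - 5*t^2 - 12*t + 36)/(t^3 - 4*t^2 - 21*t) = (t^2 - 8*t + 12)/(t*(t - 7))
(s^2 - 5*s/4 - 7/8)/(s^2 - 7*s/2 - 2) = (s - 7/4)/(s - 4)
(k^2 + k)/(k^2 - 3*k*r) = (k + 1)/(k - 3*r)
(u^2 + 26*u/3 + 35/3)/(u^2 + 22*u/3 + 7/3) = (3*u + 5)/(3*u + 1)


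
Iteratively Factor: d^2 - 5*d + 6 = (d - 3)*(d - 2)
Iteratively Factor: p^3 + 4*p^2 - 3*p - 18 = (p - 2)*(p^2 + 6*p + 9) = (p - 2)*(p + 3)*(p + 3)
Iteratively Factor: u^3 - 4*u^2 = (u - 4)*(u^2) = u*(u - 4)*(u)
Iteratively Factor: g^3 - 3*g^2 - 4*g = (g - 4)*(g^2 + g) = (g - 4)*(g + 1)*(g)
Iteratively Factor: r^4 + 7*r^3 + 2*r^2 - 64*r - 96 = (r + 4)*(r^3 + 3*r^2 - 10*r - 24) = (r - 3)*(r + 4)*(r^2 + 6*r + 8) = (r - 3)*(r + 2)*(r + 4)*(r + 4)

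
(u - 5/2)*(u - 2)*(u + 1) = u^3 - 7*u^2/2 + u/2 + 5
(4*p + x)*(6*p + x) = 24*p^2 + 10*p*x + x^2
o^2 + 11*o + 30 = (o + 5)*(o + 6)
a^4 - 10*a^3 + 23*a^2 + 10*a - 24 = (a - 6)*(a - 4)*(a - 1)*(a + 1)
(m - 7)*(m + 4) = m^2 - 3*m - 28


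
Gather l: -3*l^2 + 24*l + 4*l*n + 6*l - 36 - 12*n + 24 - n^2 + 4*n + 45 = -3*l^2 + l*(4*n + 30) - n^2 - 8*n + 33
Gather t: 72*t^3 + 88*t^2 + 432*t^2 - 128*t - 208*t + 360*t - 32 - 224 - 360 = 72*t^3 + 520*t^2 + 24*t - 616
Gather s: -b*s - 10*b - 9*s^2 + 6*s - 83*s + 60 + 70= -10*b - 9*s^2 + s*(-b - 77) + 130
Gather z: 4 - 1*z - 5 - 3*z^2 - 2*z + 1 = -3*z^2 - 3*z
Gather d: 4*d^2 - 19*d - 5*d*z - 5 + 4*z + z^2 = 4*d^2 + d*(-5*z - 19) + z^2 + 4*z - 5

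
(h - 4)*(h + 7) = h^2 + 3*h - 28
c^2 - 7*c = c*(c - 7)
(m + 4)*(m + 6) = m^2 + 10*m + 24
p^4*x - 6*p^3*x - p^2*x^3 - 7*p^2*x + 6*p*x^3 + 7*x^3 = (p - 7)*(p - x)*(p + x)*(p*x + x)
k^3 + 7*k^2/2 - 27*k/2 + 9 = (k - 3/2)*(k - 1)*(k + 6)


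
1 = 1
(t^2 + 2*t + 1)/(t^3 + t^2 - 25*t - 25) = (t + 1)/(t^2 - 25)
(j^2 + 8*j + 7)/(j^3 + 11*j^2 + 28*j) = (j + 1)/(j*(j + 4))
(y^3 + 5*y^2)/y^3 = (y + 5)/y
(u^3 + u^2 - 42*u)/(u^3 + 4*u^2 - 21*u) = (u - 6)/(u - 3)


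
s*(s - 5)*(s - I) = s^3 - 5*s^2 - I*s^2 + 5*I*s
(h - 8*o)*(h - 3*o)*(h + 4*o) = h^3 - 7*h^2*o - 20*h*o^2 + 96*o^3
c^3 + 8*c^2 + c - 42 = (c - 2)*(c + 3)*(c + 7)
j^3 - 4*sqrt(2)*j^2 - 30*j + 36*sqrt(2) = (j - 6*sqrt(2))*(j - sqrt(2))*(j + 3*sqrt(2))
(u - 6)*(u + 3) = u^2 - 3*u - 18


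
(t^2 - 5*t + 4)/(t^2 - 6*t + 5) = (t - 4)/(t - 5)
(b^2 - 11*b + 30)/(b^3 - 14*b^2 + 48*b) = (b - 5)/(b*(b - 8))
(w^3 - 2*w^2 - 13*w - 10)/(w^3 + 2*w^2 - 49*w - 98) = (w^2 - 4*w - 5)/(w^2 - 49)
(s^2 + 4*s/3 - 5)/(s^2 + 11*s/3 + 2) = (3*s - 5)/(3*s + 2)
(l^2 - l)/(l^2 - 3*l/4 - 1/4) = 4*l/(4*l + 1)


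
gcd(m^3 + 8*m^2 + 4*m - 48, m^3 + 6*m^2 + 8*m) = m + 4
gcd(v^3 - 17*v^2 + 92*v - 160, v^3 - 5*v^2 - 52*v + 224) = v^2 - 12*v + 32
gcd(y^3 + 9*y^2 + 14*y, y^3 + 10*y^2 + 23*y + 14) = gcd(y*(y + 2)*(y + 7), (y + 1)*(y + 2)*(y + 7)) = y^2 + 9*y + 14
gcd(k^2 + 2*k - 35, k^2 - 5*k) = k - 5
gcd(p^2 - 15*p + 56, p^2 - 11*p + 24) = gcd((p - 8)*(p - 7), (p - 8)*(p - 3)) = p - 8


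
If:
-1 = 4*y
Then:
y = -1/4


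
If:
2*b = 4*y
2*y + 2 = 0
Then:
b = -2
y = -1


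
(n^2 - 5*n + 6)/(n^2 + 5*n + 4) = (n^2 - 5*n + 6)/(n^2 + 5*n + 4)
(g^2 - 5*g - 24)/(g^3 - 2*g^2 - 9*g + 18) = (g - 8)/(g^2 - 5*g + 6)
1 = 1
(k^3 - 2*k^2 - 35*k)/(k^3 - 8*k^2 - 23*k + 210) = k/(k - 6)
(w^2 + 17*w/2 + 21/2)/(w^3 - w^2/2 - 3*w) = (w + 7)/(w*(w - 2))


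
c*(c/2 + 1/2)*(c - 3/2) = c^3/2 - c^2/4 - 3*c/4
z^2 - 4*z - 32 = (z - 8)*(z + 4)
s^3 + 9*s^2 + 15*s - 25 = (s - 1)*(s + 5)^2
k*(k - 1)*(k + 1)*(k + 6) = k^4 + 6*k^3 - k^2 - 6*k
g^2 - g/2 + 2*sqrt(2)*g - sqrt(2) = (g - 1/2)*(g + 2*sqrt(2))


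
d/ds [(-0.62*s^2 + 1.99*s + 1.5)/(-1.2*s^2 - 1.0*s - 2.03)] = (3.008*s^2 + 6.1172*s - 2.5397)/(1.44*s^4 + 2.4*s^3 + 5.872*s^2 + 4.06*s + 4.1209)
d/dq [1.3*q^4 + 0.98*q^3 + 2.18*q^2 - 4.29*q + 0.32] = 5.2*q^3 + 2.94*q^2 + 4.36*q - 4.29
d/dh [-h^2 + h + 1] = 1 - 2*h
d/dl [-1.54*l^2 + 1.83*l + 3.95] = 1.83 - 3.08*l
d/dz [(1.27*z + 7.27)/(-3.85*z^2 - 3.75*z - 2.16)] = (4.8895*z^2 + 55.979*z + 24.5193)/(14.8225*z^4 + 28.875*z^3 + 30.6945*z^2 + 16.2*z + 4.6656)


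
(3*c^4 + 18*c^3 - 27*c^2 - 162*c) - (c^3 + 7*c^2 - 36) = 3*c^4 + 17*c^3 - 34*c^2 - 162*c + 36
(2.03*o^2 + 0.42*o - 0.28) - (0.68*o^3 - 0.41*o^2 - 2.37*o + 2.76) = -0.68*o^3 + 2.44*o^2 + 2.79*o - 3.04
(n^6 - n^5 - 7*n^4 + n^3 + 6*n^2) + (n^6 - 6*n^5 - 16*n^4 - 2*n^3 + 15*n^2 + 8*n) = 2*n^6 - 7*n^5 - 23*n^4 - n^3 + 21*n^2 + 8*n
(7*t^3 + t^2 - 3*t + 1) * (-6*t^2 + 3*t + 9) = -42*t^5 + 15*t^4 + 84*t^3 - 6*t^2 - 24*t + 9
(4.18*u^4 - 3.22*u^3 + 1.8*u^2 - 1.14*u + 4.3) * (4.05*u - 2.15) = 16.929*u^5 - 22.028*u^4 + 14.213*u^3 - 8.487*u^2 + 19.866*u - 9.245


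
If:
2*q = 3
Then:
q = 3/2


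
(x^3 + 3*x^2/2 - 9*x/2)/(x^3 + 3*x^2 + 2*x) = (2*x^2 + 3*x - 9)/(2*(x^2 + 3*x + 2))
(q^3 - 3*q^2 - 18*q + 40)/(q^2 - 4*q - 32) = (q^2 - 7*q + 10)/(q - 8)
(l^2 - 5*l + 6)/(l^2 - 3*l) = (l - 2)/l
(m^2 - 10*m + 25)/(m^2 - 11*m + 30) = (m - 5)/(m - 6)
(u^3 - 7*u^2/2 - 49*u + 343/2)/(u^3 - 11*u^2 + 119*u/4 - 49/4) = 2*(u + 7)/(2*u - 1)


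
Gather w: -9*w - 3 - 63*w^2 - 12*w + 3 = -63*w^2 - 21*w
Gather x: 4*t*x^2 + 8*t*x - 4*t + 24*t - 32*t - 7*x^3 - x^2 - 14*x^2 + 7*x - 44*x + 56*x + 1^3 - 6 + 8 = -12*t - 7*x^3 + x^2*(4*t - 15) + x*(8*t + 19) + 3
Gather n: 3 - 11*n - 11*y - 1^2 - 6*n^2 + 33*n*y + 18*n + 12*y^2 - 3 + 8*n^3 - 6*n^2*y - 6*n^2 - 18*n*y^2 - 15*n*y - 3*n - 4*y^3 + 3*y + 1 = 8*n^3 + n^2*(-6*y - 12) + n*(-18*y^2 + 18*y + 4) - 4*y^3 + 12*y^2 - 8*y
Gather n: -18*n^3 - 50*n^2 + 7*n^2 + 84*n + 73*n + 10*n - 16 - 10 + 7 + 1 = -18*n^3 - 43*n^2 + 167*n - 18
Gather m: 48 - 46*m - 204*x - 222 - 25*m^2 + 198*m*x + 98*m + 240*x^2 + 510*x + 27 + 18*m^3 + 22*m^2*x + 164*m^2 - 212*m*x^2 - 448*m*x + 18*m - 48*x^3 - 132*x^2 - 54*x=18*m^3 + m^2*(22*x + 139) + m*(-212*x^2 - 250*x + 70) - 48*x^3 + 108*x^2 + 252*x - 147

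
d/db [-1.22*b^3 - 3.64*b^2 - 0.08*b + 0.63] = -3.66*b^2 - 7.28*b - 0.08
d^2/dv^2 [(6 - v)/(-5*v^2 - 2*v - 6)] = 2*((28 - 15*v)*(5*v^2 + 2*v + 6) + 4*(v - 6)*(5*v + 1)^2)/(5*v^2 + 2*v + 6)^3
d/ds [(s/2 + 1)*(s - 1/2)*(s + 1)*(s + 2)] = s*(8*s^2 + 27*s + 22)/4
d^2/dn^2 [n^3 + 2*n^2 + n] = 6*n + 4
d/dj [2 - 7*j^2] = -14*j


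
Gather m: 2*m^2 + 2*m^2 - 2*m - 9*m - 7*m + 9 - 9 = 4*m^2 - 18*m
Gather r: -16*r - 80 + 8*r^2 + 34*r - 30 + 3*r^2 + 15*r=11*r^2 + 33*r - 110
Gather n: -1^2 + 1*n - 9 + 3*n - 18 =4*n - 28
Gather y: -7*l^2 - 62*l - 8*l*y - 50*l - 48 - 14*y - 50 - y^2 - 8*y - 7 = -7*l^2 - 112*l - y^2 + y*(-8*l - 22) - 105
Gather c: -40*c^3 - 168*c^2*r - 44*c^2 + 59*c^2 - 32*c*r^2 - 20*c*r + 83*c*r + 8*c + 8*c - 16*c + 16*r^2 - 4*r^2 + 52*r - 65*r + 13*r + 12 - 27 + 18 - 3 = -40*c^3 + c^2*(15 - 168*r) + c*(-32*r^2 + 63*r) + 12*r^2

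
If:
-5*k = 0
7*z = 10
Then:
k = 0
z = 10/7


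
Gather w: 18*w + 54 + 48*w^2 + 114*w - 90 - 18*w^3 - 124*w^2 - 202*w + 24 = -18*w^3 - 76*w^2 - 70*w - 12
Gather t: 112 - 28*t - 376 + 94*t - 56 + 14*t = 80*t - 320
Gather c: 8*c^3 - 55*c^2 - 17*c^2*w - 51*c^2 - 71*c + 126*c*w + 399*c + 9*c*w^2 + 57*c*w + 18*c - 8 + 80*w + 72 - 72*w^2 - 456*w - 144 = 8*c^3 + c^2*(-17*w - 106) + c*(9*w^2 + 183*w + 346) - 72*w^2 - 376*w - 80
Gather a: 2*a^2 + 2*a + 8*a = 2*a^2 + 10*a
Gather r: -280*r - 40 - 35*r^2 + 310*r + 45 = -35*r^2 + 30*r + 5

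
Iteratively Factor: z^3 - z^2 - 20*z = (z + 4)*(z^2 - 5*z) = z*(z + 4)*(z - 5)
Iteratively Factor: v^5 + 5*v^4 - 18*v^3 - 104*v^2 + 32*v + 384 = (v - 2)*(v^4 + 7*v^3 - 4*v^2 - 112*v - 192) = (v - 4)*(v - 2)*(v^3 + 11*v^2 + 40*v + 48) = (v - 4)*(v - 2)*(v + 4)*(v^2 + 7*v + 12) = (v - 4)*(v - 2)*(v + 4)^2*(v + 3)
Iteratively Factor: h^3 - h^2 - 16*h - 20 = (h + 2)*(h^2 - 3*h - 10) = (h - 5)*(h + 2)*(h + 2)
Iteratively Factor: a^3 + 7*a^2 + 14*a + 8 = (a + 2)*(a^2 + 5*a + 4) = (a + 1)*(a + 2)*(a + 4)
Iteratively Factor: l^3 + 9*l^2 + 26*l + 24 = (l + 3)*(l^2 + 6*l + 8) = (l + 2)*(l + 3)*(l + 4)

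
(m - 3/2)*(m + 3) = m^2 + 3*m/2 - 9/2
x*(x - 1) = x^2 - x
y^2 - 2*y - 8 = (y - 4)*(y + 2)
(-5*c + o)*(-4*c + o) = 20*c^2 - 9*c*o + o^2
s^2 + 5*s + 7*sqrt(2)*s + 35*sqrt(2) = (s + 5)*(s + 7*sqrt(2))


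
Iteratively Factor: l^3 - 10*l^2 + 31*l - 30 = (l - 2)*(l^2 - 8*l + 15) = (l - 5)*(l - 2)*(l - 3)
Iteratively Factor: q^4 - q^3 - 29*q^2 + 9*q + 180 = (q + 3)*(q^3 - 4*q^2 - 17*q + 60) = (q - 3)*(q + 3)*(q^2 - q - 20) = (q - 5)*(q - 3)*(q + 3)*(q + 4)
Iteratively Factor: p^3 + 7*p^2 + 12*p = (p + 3)*(p^2 + 4*p) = (p + 3)*(p + 4)*(p)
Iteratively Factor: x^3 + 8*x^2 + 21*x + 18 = (x + 3)*(x^2 + 5*x + 6) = (x + 3)^2*(x + 2)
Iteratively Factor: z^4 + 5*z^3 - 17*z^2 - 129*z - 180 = (z - 5)*(z^3 + 10*z^2 + 33*z + 36) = (z - 5)*(z + 3)*(z^2 + 7*z + 12) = (z - 5)*(z + 3)*(z + 4)*(z + 3)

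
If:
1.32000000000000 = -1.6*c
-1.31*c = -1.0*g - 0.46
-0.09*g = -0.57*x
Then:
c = -0.82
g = -1.54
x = -0.24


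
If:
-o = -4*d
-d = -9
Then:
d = 9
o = 36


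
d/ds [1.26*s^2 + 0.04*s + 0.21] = 2.52*s + 0.04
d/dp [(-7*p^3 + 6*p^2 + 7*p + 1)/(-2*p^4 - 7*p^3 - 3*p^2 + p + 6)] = (-14*p^6 + 24*p^5 + 105*p^4 + 92*p^3 - 78*p^2 + 78*p + 41)/(4*p^8 + 28*p^7 + 61*p^6 + 38*p^5 - 29*p^4 - 90*p^3 - 35*p^2 + 12*p + 36)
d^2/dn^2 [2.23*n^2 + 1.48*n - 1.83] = 4.46000000000000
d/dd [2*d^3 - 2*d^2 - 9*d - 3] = 6*d^2 - 4*d - 9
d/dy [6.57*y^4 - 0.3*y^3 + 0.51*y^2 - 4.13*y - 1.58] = 26.28*y^3 - 0.9*y^2 + 1.02*y - 4.13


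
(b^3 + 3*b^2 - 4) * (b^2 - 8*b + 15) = b^5 - 5*b^4 - 9*b^3 + 41*b^2 + 32*b - 60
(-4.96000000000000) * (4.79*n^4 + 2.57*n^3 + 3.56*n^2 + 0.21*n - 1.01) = -23.7584*n^4 - 12.7472*n^3 - 17.6576*n^2 - 1.0416*n + 5.0096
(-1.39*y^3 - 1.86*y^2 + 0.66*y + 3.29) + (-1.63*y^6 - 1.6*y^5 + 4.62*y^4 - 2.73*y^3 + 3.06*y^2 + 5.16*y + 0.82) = -1.63*y^6 - 1.6*y^5 + 4.62*y^4 - 4.12*y^3 + 1.2*y^2 + 5.82*y + 4.11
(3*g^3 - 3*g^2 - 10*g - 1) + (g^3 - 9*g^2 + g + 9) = 4*g^3 - 12*g^2 - 9*g + 8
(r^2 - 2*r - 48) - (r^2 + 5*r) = -7*r - 48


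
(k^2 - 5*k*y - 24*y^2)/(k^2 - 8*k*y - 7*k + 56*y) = (k + 3*y)/(k - 7)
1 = 1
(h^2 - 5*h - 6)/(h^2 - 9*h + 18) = (h + 1)/(h - 3)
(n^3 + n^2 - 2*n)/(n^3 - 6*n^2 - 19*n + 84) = n*(n^2 + n - 2)/(n^3 - 6*n^2 - 19*n + 84)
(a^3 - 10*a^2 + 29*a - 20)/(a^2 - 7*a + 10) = (a^2 - 5*a + 4)/(a - 2)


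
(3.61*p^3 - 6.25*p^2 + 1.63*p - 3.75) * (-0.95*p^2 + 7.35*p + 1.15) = -3.4295*p^5 + 32.471*p^4 - 43.3345*p^3 + 8.3555*p^2 - 25.688*p - 4.3125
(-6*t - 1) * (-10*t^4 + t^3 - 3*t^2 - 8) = 60*t^5 + 4*t^4 + 17*t^3 + 3*t^2 + 48*t + 8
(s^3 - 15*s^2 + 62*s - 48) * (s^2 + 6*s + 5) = s^5 - 9*s^4 - 23*s^3 + 249*s^2 + 22*s - 240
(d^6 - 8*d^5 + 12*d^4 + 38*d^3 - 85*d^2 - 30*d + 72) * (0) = 0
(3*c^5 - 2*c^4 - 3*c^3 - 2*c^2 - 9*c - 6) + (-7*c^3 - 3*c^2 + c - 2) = 3*c^5 - 2*c^4 - 10*c^3 - 5*c^2 - 8*c - 8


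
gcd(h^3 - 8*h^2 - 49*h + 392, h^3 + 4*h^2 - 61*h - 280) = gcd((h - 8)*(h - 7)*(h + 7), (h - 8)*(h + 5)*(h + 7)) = h^2 - h - 56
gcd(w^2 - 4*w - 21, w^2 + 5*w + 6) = w + 3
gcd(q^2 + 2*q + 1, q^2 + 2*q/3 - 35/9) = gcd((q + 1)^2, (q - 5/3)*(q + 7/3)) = 1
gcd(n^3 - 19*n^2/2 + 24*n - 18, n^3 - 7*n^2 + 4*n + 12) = n^2 - 8*n + 12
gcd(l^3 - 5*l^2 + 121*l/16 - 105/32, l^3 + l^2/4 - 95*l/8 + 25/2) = l - 5/2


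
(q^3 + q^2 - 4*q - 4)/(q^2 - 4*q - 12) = (q^2 - q - 2)/(q - 6)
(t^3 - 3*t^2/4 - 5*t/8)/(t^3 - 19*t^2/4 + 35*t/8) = (2*t + 1)/(2*t - 7)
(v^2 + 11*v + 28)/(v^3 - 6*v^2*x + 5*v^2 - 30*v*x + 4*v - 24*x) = (-v - 7)/(-v^2 + 6*v*x - v + 6*x)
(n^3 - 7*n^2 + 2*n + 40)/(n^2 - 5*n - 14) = (n^2 - 9*n + 20)/(n - 7)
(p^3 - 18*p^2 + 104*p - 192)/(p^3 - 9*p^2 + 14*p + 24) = (p - 8)/(p + 1)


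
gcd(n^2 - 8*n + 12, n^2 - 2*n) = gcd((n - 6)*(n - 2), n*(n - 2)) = n - 2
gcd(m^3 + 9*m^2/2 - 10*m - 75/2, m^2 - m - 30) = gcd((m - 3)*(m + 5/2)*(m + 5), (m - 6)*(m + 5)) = m + 5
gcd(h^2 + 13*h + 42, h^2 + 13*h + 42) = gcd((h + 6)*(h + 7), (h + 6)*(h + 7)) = h^2 + 13*h + 42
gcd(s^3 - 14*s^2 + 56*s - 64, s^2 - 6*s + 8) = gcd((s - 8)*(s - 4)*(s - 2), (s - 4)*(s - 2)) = s^2 - 6*s + 8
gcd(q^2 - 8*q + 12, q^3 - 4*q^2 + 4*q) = q - 2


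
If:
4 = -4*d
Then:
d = -1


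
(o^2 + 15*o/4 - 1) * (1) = o^2 + 15*o/4 - 1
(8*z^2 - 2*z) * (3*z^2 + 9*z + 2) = 24*z^4 + 66*z^3 - 2*z^2 - 4*z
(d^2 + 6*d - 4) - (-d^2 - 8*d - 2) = 2*d^2 + 14*d - 2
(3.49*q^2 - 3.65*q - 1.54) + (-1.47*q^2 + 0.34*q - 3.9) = 2.02*q^2 - 3.31*q - 5.44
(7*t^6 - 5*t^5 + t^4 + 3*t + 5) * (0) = 0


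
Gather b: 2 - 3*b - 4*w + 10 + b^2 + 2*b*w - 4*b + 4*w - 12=b^2 + b*(2*w - 7)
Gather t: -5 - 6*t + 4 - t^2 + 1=-t^2 - 6*t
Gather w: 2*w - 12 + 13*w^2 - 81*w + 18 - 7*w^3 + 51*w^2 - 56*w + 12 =-7*w^3 + 64*w^2 - 135*w + 18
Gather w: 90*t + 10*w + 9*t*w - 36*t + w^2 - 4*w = 54*t + w^2 + w*(9*t + 6)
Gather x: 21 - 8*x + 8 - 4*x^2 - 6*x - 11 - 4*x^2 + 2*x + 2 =-8*x^2 - 12*x + 20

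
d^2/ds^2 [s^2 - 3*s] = 2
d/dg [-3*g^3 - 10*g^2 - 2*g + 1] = -9*g^2 - 20*g - 2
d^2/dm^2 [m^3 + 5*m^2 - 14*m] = 6*m + 10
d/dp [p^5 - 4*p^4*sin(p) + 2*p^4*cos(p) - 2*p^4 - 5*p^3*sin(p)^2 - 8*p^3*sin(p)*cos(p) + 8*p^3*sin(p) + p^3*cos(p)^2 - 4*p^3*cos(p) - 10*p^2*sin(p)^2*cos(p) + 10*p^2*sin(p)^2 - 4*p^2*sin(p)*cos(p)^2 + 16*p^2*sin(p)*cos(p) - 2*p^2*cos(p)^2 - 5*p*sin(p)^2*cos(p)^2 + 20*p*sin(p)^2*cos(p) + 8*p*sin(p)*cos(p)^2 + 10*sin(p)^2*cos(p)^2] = -2*p^4*sin(p) - 4*p^4*cos(p) + 5*p^4 - 12*p^3*sin(p) - 6*p^3*sin(2*p) + 16*p^3*cos(p) - 8*p^3*cos(2*p) - 8*p^3 + 53*p^2*sin(p)/2 - 15*p^2*sin(3*p)/2 - 13*p^2*cos(p) + 25*p^2*cos(2*p) - 3*p^2*cos(3*p) - 6*p^2 - 7*p*sin(p) + 16*p*sin(2*p) + 13*p*sin(3*p) - 5*p*sin(4*p)/2 - 3*p*cos(p) - 12*p*cos(2*p) + 11*p*cos(3*p) + 8*p + 2*sin(p) + 2*sin(3*p) + 5*sin(4*p) + 5*cos(p) + 5*cos(2*p)^2/4 - 5*cos(3*p) - 5/4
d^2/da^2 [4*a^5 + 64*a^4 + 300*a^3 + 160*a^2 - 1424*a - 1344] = 80*a^3 + 768*a^2 + 1800*a + 320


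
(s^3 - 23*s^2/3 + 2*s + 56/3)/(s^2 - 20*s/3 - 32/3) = (s^2 - 9*s + 14)/(s - 8)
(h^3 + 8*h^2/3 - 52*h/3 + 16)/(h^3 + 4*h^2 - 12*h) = (h - 4/3)/h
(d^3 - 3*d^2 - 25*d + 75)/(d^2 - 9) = (d^2 - 25)/(d + 3)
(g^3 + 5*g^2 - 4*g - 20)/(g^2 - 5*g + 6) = (g^2 + 7*g + 10)/(g - 3)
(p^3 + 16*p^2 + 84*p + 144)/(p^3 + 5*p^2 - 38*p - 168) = (p^2 + 12*p + 36)/(p^2 + p - 42)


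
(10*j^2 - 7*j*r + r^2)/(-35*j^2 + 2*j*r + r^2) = (-2*j + r)/(7*j + r)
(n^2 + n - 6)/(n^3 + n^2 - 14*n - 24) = (n - 2)/(n^2 - 2*n - 8)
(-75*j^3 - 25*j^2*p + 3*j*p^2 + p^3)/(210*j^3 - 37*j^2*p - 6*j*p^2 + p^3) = (15*j^2 + 8*j*p + p^2)/(-42*j^2 - j*p + p^2)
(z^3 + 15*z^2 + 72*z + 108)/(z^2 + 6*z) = z + 9 + 18/z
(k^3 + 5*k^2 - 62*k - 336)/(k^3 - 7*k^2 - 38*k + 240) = (k + 7)/(k - 5)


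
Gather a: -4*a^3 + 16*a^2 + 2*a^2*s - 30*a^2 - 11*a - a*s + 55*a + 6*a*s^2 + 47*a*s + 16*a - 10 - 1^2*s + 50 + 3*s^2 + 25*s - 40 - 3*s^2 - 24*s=-4*a^3 + a^2*(2*s - 14) + a*(6*s^2 + 46*s + 60)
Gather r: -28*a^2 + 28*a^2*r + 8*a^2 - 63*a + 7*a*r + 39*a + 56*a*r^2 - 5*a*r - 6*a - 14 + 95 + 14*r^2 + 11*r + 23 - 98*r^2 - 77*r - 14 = -20*a^2 - 30*a + r^2*(56*a - 84) + r*(28*a^2 + 2*a - 66) + 90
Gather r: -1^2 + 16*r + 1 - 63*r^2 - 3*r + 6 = -63*r^2 + 13*r + 6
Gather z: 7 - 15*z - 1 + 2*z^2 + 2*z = 2*z^2 - 13*z + 6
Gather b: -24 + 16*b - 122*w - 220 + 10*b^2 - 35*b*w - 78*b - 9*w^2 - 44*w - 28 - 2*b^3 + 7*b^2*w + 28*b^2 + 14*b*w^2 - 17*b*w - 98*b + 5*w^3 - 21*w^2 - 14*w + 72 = -2*b^3 + b^2*(7*w + 38) + b*(14*w^2 - 52*w - 160) + 5*w^3 - 30*w^2 - 180*w - 200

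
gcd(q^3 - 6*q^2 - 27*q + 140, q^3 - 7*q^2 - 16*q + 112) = q^2 - 11*q + 28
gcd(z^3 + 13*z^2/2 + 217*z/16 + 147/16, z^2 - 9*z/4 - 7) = z + 7/4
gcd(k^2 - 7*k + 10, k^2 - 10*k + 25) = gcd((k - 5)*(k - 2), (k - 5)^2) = k - 5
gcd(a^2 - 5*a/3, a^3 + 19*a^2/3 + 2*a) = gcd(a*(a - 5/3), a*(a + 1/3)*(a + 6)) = a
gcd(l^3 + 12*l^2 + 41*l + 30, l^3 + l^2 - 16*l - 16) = l + 1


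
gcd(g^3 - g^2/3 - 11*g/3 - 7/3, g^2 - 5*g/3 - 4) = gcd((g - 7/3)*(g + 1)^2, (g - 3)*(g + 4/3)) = 1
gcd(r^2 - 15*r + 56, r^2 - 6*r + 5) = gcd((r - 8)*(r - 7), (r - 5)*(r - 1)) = 1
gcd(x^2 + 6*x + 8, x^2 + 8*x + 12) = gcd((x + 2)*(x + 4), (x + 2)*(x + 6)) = x + 2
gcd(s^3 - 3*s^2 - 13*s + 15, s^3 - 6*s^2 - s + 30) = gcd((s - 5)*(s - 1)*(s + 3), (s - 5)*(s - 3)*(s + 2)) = s - 5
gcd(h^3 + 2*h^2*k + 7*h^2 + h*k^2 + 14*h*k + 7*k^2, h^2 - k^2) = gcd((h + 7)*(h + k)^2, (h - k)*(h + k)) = h + k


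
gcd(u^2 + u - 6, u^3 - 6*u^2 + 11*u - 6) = u - 2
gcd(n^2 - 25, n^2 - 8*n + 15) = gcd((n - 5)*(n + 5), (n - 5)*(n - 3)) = n - 5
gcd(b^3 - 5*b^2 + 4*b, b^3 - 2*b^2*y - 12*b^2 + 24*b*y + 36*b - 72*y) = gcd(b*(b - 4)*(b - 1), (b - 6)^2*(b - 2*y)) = 1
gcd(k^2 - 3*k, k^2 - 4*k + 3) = k - 3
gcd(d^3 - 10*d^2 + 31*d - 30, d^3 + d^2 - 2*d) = 1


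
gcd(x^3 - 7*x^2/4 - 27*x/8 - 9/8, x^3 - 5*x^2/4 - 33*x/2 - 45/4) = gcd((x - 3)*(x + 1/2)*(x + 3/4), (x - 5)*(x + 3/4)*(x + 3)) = x + 3/4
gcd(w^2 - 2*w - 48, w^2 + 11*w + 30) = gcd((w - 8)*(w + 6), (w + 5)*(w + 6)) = w + 6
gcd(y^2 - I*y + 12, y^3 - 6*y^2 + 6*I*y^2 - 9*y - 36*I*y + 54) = y + 3*I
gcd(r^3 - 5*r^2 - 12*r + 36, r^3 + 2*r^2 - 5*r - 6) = r^2 + r - 6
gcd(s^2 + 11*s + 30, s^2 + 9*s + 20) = s + 5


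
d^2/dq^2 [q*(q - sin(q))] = q*sin(q) - 2*cos(q) + 2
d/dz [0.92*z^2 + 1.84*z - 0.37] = 1.84*z + 1.84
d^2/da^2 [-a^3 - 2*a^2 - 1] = -6*a - 4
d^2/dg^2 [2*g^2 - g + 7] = 4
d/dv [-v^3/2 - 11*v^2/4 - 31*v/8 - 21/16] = -3*v^2/2 - 11*v/2 - 31/8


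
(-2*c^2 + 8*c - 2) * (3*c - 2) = -6*c^3 + 28*c^2 - 22*c + 4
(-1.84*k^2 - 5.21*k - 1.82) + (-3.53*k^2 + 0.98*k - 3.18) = -5.37*k^2 - 4.23*k - 5.0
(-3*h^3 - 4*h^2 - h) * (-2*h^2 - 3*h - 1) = 6*h^5 + 17*h^4 + 17*h^3 + 7*h^2 + h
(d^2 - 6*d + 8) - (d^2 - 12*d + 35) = 6*d - 27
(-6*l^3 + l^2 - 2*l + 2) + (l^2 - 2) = -6*l^3 + 2*l^2 - 2*l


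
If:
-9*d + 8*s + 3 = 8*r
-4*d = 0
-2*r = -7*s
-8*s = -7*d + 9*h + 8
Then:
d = 0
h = -46/45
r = 21/40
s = 3/20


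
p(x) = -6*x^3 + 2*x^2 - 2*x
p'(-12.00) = -2642.00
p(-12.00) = 10680.00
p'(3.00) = -152.00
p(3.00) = -150.00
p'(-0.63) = -11.66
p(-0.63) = 3.55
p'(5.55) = -534.24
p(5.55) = -975.22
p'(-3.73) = -267.35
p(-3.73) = 346.66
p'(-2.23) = -100.43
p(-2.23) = 80.94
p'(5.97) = -619.66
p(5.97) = -1217.32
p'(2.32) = -89.60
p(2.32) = -68.80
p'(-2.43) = -118.01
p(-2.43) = 102.76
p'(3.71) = -234.91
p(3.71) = -286.28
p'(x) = -18*x^2 + 4*x - 2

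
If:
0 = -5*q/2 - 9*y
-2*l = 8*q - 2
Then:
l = 72*y/5 + 1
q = -18*y/5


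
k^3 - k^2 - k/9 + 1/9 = (k - 1)*(k - 1/3)*(k + 1/3)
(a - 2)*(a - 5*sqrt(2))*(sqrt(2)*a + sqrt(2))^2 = 2*a^4 - 10*sqrt(2)*a^3 - 6*a^2 - 4*a + 30*sqrt(2)*a + 20*sqrt(2)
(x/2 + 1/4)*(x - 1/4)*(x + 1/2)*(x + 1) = x^4/2 + 7*x^3/8 + 3*x^2/8 - x/32 - 1/32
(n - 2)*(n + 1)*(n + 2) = n^3 + n^2 - 4*n - 4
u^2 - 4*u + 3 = (u - 3)*(u - 1)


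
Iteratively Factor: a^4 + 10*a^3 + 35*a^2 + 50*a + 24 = (a + 3)*(a^3 + 7*a^2 + 14*a + 8) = (a + 3)*(a + 4)*(a^2 + 3*a + 2) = (a + 2)*(a + 3)*(a + 4)*(a + 1)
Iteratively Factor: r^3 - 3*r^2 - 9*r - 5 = (r - 5)*(r^2 + 2*r + 1) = (r - 5)*(r + 1)*(r + 1)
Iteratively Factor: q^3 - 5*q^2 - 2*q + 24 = (q - 3)*(q^2 - 2*q - 8) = (q - 4)*(q - 3)*(q + 2)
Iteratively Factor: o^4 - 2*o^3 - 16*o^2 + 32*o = (o + 4)*(o^3 - 6*o^2 + 8*o) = (o - 2)*(o + 4)*(o^2 - 4*o) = (o - 4)*(o - 2)*(o + 4)*(o)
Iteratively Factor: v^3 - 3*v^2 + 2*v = (v - 1)*(v^2 - 2*v) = v*(v - 1)*(v - 2)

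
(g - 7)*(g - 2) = g^2 - 9*g + 14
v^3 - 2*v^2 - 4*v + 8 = (v - 2)^2*(v + 2)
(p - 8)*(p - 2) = p^2 - 10*p + 16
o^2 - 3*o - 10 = (o - 5)*(o + 2)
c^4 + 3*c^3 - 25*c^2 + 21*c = c*(c - 3)*(c - 1)*(c + 7)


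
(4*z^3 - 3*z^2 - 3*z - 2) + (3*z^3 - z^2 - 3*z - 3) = 7*z^3 - 4*z^2 - 6*z - 5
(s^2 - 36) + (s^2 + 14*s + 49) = 2*s^2 + 14*s + 13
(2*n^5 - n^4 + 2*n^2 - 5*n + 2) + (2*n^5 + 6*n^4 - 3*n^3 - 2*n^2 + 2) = 4*n^5 + 5*n^4 - 3*n^3 - 5*n + 4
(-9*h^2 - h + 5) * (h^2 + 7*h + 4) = -9*h^4 - 64*h^3 - 38*h^2 + 31*h + 20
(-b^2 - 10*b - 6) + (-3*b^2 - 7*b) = -4*b^2 - 17*b - 6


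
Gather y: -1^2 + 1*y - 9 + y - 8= 2*y - 18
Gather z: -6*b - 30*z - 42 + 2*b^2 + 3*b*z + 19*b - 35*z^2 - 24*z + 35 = 2*b^2 + 13*b - 35*z^2 + z*(3*b - 54) - 7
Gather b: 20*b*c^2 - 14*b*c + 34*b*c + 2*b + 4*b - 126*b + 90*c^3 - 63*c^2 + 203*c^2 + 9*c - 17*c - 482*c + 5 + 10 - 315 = b*(20*c^2 + 20*c - 120) + 90*c^3 + 140*c^2 - 490*c - 300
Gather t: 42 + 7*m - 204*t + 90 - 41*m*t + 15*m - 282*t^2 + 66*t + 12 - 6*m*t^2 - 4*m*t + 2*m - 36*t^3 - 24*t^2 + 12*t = 24*m - 36*t^3 + t^2*(-6*m - 306) + t*(-45*m - 126) + 144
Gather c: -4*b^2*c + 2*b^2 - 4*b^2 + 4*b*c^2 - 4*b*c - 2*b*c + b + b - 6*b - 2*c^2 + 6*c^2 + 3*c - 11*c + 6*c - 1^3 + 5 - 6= -2*b^2 - 4*b + c^2*(4*b + 4) + c*(-4*b^2 - 6*b - 2) - 2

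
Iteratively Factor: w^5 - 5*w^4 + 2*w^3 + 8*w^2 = (w + 1)*(w^4 - 6*w^3 + 8*w^2) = (w - 2)*(w + 1)*(w^3 - 4*w^2) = w*(w - 2)*(w + 1)*(w^2 - 4*w) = w*(w - 4)*(w - 2)*(w + 1)*(w)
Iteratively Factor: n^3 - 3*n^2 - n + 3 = (n - 3)*(n^2 - 1) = (n - 3)*(n - 1)*(n + 1)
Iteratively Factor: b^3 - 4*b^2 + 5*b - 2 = (b - 1)*(b^2 - 3*b + 2) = (b - 2)*(b - 1)*(b - 1)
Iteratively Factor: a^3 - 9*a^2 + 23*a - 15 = (a - 5)*(a^2 - 4*a + 3) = (a - 5)*(a - 3)*(a - 1)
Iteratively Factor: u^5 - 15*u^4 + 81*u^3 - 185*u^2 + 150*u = (u - 5)*(u^4 - 10*u^3 + 31*u^2 - 30*u) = (u - 5)*(u - 2)*(u^3 - 8*u^2 + 15*u) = u*(u - 5)*(u - 2)*(u^2 - 8*u + 15) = u*(u - 5)*(u - 3)*(u - 2)*(u - 5)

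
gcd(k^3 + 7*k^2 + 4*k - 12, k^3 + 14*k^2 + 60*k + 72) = k^2 + 8*k + 12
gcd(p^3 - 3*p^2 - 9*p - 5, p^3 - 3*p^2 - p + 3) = p + 1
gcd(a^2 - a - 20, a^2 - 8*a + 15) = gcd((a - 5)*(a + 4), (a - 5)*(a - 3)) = a - 5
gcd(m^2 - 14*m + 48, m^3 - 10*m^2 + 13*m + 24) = m - 8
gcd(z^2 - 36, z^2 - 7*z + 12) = 1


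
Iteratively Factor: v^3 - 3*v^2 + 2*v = (v - 2)*(v^2 - v) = (v - 2)*(v - 1)*(v)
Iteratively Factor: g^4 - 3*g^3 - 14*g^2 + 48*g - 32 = (g - 4)*(g^3 + g^2 - 10*g + 8) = (g - 4)*(g - 2)*(g^2 + 3*g - 4) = (g - 4)*(g - 2)*(g - 1)*(g + 4)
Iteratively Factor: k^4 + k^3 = (k + 1)*(k^3) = k*(k + 1)*(k^2) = k^2*(k + 1)*(k)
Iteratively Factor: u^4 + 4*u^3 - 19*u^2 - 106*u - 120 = (u + 4)*(u^3 - 19*u - 30) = (u + 3)*(u + 4)*(u^2 - 3*u - 10) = (u - 5)*(u + 3)*(u + 4)*(u + 2)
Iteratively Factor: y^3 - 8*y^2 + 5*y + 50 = (y - 5)*(y^2 - 3*y - 10) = (y - 5)*(y + 2)*(y - 5)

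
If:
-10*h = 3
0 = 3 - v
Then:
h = -3/10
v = 3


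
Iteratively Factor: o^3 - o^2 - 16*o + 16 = (o - 1)*(o^2 - 16) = (o - 4)*(o - 1)*(o + 4)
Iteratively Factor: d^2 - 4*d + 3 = (d - 1)*(d - 3)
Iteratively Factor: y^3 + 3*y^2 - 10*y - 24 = (y + 2)*(y^2 + y - 12) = (y + 2)*(y + 4)*(y - 3)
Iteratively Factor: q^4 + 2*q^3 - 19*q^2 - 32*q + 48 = (q - 4)*(q^3 + 6*q^2 + 5*q - 12) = (q - 4)*(q - 1)*(q^2 + 7*q + 12) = (q - 4)*(q - 1)*(q + 3)*(q + 4)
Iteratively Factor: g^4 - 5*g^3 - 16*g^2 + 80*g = (g - 5)*(g^3 - 16*g) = (g - 5)*(g + 4)*(g^2 - 4*g) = (g - 5)*(g - 4)*(g + 4)*(g)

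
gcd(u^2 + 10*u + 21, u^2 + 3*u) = u + 3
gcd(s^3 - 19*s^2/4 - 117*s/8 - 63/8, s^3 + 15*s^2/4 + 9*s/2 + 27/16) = s^2 + 9*s/4 + 9/8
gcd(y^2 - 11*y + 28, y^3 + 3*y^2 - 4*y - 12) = 1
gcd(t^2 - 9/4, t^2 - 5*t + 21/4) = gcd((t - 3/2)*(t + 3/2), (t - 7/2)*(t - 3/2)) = t - 3/2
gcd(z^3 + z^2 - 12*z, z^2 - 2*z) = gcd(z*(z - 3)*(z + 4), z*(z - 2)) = z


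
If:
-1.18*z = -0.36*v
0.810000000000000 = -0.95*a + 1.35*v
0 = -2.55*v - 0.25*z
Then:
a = -0.85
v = 0.00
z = 0.00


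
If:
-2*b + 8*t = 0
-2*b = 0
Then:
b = 0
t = 0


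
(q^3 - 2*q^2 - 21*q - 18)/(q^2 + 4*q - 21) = (q^3 - 2*q^2 - 21*q - 18)/(q^2 + 4*q - 21)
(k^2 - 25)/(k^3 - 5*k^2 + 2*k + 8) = (k^2 - 25)/(k^3 - 5*k^2 + 2*k + 8)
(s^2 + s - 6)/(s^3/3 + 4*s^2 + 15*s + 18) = 3*(s - 2)/(s^2 + 9*s + 18)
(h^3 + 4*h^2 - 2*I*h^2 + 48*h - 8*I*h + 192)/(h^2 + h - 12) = (h^2 - 2*I*h + 48)/(h - 3)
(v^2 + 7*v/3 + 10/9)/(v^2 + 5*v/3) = (v + 2/3)/v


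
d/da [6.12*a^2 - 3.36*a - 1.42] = 12.24*a - 3.36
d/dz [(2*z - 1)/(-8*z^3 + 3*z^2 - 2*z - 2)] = 2*(16*z^3 - 15*z^2 + 3*z - 3)/(64*z^6 - 48*z^5 + 41*z^4 + 20*z^3 - 8*z^2 + 8*z + 4)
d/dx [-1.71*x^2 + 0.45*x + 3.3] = 0.45 - 3.42*x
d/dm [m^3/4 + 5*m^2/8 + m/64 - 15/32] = 3*m^2/4 + 5*m/4 + 1/64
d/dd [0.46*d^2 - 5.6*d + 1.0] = 0.92*d - 5.6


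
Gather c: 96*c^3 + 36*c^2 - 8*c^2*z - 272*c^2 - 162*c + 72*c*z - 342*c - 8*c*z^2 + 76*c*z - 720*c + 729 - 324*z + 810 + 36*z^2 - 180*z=96*c^3 + c^2*(-8*z - 236) + c*(-8*z^2 + 148*z - 1224) + 36*z^2 - 504*z + 1539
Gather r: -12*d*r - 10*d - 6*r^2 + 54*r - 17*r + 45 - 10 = -10*d - 6*r^2 + r*(37 - 12*d) + 35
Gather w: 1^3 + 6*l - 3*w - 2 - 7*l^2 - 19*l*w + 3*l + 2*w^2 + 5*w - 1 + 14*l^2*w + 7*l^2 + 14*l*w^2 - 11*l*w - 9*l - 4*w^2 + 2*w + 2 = w^2*(14*l - 2) + w*(14*l^2 - 30*l + 4)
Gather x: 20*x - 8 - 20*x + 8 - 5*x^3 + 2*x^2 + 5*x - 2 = -5*x^3 + 2*x^2 + 5*x - 2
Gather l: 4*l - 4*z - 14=4*l - 4*z - 14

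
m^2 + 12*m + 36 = (m + 6)^2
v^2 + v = v*(v + 1)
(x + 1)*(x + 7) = x^2 + 8*x + 7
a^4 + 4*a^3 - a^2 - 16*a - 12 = (a - 2)*(a + 1)*(a + 2)*(a + 3)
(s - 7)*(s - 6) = s^2 - 13*s + 42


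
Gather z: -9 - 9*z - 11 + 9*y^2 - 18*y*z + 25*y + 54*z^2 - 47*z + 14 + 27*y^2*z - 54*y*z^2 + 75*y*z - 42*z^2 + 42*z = 9*y^2 + 25*y + z^2*(12 - 54*y) + z*(27*y^2 + 57*y - 14) - 6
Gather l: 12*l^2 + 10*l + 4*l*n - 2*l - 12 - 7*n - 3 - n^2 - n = 12*l^2 + l*(4*n + 8) - n^2 - 8*n - 15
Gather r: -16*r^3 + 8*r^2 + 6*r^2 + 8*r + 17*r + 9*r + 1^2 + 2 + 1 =-16*r^3 + 14*r^2 + 34*r + 4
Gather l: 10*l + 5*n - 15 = 10*l + 5*n - 15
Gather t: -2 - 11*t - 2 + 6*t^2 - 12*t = 6*t^2 - 23*t - 4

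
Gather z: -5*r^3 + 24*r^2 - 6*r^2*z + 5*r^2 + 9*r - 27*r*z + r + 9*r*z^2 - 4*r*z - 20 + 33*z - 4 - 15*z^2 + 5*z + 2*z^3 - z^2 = -5*r^3 + 29*r^2 + 10*r + 2*z^3 + z^2*(9*r - 16) + z*(-6*r^2 - 31*r + 38) - 24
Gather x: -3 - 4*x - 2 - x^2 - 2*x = -x^2 - 6*x - 5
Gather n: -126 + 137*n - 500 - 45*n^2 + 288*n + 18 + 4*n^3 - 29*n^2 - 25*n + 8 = 4*n^3 - 74*n^2 + 400*n - 600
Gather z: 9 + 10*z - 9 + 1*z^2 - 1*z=z^2 + 9*z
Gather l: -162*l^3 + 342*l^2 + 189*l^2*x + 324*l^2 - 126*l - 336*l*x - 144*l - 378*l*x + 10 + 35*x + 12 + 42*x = -162*l^3 + l^2*(189*x + 666) + l*(-714*x - 270) + 77*x + 22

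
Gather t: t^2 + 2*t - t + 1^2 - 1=t^2 + t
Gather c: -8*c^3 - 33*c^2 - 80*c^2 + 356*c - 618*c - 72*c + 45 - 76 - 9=-8*c^3 - 113*c^2 - 334*c - 40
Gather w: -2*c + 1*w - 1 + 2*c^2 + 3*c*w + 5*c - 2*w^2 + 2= 2*c^2 + 3*c - 2*w^2 + w*(3*c + 1) + 1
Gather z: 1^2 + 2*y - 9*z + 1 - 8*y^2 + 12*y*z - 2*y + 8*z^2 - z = -8*y^2 + 8*z^2 + z*(12*y - 10) + 2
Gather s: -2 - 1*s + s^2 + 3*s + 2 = s^2 + 2*s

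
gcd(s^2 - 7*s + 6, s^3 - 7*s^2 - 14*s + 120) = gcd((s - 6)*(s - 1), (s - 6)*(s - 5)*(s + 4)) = s - 6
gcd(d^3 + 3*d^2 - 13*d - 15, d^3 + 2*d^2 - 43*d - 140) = d + 5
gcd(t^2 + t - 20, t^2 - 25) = t + 5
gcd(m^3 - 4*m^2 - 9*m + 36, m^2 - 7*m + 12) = m^2 - 7*m + 12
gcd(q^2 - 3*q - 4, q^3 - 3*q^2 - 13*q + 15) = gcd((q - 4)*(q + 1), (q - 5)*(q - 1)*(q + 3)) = 1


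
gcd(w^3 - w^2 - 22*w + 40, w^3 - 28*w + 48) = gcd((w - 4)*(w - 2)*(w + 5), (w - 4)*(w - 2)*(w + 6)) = w^2 - 6*w + 8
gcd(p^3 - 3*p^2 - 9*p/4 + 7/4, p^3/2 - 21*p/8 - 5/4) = 1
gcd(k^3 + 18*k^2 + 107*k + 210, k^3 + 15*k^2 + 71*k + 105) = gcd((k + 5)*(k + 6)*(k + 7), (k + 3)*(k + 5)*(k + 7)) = k^2 + 12*k + 35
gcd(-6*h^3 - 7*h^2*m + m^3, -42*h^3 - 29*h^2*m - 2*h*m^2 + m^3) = 2*h + m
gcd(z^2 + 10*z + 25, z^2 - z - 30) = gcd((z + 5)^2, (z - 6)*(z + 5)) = z + 5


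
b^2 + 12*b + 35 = (b + 5)*(b + 7)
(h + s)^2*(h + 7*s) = h^3 + 9*h^2*s + 15*h*s^2 + 7*s^3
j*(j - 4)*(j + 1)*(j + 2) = j^4 - j^3 - 10*j^2 - 8*j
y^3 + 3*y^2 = y^2*(y + 3)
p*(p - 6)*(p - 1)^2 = p^4 - 8*p^3 + 13*p^2 - 6*p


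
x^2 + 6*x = x*(x + 6)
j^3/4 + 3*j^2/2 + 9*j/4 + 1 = (j/4 + 1/4)*(j + 1)*(j + 4)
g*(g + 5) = g^2 + 5*g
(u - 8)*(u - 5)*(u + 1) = u^3 - 12*u^2 + 27*u + 40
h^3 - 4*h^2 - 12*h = h*(h - 6)*(h + 2)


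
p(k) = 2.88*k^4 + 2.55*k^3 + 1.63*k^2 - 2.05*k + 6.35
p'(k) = 11.52*k^3 + 7.65*k^2 + 3.26*k - 2.05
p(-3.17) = 238.82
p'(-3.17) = -302.48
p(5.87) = 3985.61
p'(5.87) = 2610.74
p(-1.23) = 13.18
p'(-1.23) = -15.92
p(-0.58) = 7.92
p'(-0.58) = -3.62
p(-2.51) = 95.75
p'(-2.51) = -144.21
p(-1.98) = 41.27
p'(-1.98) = -67.94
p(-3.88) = 542.60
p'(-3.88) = -572.43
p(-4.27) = 803.72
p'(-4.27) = -773.37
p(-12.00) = 55578.95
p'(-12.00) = -18846.13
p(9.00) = 20874.56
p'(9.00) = 9045.02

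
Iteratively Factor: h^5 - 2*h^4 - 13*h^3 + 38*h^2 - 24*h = (h - 1)*(h^4 - h^3 - 14*h^2 + 24*h) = (h - 1)*(h + 4)*(h^3 - 5*h^2 + 6*h) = (h - 2)*(h - 1)*(h + 4)*(h^2 - 3*h) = h*(h - 2)*(h - 1)*(h + 4)*(h - 3)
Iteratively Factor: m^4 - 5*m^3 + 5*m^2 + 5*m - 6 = (m + 1)*(m^3 - 6*m^2 + 11*m - 6) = (m - 2)*(m + 1)*(m^2 - 4*m + 3) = (m - 2)*(m - 1)*(m + 1)*(m - 3)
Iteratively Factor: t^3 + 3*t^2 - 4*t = (t + 4)*(t^2 - t) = (t - 1)*(t + 4)*(t)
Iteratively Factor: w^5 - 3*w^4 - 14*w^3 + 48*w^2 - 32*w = (w - 4)*(w^4 + w^3 - 10*w^2 + 8*w) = (w - 4)*(w - 2)*(w^3 + 3*w^2 - 4*w) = w*(w - 4)*(w - 2)*(w^2 + 3*w - 4) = w*(w - 4)*(w - 2)*(w + 4)*(w - 1)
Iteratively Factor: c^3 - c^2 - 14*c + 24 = (c + 4)*(c^2 - 5*c + 6) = (c - 3)*(c + 4)*(c - 2)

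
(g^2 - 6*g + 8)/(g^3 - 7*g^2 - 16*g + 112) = (g - 2)/(g^2 - 3*g - 28)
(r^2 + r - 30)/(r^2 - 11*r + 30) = (r + 6)/(r - 6)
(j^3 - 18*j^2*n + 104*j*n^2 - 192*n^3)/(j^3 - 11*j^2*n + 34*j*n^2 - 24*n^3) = (j - 8*n)/(j - n)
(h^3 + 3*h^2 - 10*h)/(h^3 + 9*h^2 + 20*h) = (h - 2)/(h + 4)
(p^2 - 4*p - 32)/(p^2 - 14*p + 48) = (p + 4)/(p - 6)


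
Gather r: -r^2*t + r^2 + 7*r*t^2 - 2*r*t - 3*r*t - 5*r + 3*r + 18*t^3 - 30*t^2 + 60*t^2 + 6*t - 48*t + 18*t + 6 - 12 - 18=r^2*(1 - t) + r*(7*t^2 - 5*t - 2) + 18*t^3 + 30*t^2 - 24*t - 24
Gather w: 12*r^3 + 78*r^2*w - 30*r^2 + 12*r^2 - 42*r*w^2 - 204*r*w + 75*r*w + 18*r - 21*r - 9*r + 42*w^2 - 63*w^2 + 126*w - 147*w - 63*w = 12*r^3 - 18*r^2 - 12*r + w^2*(-42*r - 21) + w*(78*r^2 - 129*r - 84)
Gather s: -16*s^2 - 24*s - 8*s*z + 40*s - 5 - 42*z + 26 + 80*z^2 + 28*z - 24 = -16*s^2 + s*(16 - 8*z) + 80*z^2 - 14*z - 3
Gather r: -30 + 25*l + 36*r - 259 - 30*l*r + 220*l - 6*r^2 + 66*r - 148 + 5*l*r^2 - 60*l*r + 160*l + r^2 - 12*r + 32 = 405*l + r^2*(5*l - 5) + r*(90 - 90*l) - 405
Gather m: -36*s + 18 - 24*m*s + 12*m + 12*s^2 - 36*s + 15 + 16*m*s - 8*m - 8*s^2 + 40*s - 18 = m*(4 - 8*s) + 4*s^2 - 32*s + 15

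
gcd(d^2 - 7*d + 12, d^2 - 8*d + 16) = d - 4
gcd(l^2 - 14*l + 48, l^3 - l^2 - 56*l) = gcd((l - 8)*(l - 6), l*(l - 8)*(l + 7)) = l - 8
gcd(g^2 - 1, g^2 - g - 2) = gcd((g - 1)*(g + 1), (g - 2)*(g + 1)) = g + 1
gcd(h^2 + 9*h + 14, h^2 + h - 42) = h + 7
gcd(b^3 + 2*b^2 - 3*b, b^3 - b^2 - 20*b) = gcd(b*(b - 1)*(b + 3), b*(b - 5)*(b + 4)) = b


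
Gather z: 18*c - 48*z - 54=18*c - 48*z - 54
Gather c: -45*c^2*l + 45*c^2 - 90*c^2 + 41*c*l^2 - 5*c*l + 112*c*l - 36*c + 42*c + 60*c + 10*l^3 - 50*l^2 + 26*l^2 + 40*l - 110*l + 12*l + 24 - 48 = c^2*(-45*l - 45) + c*(41*l^2 + 107*l + 66) + 10*l^3 - 24*l^2 - 58*l - 24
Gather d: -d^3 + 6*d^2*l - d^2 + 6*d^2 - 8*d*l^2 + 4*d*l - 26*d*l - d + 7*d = -d^3 + d^2*(6*l + 5) + d*(-8*l^2 - 22*l + 6)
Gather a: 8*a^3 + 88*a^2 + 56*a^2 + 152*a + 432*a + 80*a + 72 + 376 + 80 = 8*a^3 + 144*a^2 + 664*a + 528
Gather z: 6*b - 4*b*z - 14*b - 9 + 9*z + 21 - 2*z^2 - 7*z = -8*b - 2*z^2 + z*(2 - 4*b) + 12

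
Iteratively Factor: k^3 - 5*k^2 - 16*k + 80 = (k - 4)*(k^2 - k - 20) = (k - 4)*(k + 4)*(k - 5)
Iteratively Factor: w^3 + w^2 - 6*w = (w - 2)*(w^2 + 3*w) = (w - 2)*(w + 3)*(w)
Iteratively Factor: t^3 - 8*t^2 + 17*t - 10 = (t - 2)*(t^2 - 6*t + 5) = (t - 2)*(t - 1)*(t - 5)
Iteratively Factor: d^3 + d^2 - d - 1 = (d + 1)*(d^2 - 1) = (d + 1)^2*(d - 1)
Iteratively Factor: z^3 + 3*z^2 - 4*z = (z - 1)*(z^2 + 4*z) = (z - 1)*(z + 4)*(z)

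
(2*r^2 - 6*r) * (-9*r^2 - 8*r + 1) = -18*r^4 + 38*r^3 + 50*r^2 - 6*r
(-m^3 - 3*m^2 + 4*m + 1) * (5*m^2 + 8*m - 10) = -5*m^5 - 23*m^4 + 6*m^3 + 67*m^2 - 32*m - 10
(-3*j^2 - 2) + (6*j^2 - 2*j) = 3*j^2 - 2*j - 2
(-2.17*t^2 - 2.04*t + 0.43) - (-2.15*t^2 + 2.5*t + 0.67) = -0.02*t^2 - 4.54*t - 0.24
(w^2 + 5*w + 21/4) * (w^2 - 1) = w^4 + 5*w^3 + 17*w^2/4 - 5*w - 21/4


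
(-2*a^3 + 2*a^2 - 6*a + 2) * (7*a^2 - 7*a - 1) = -14*a^5 + 28*a^4 - 54*a^3 + 54*a^2 - 8*a - 2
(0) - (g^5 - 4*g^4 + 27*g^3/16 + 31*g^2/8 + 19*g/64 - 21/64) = -g^5 + 4*g^4 - 27*g^3/16 - 31*g^2/8 - 19*g/64 + 21/64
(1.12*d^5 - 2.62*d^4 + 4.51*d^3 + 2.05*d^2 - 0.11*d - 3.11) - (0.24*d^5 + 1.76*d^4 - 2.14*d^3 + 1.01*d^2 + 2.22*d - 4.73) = 0.88*d^5 - 4.38*d^4 + 6.65*d^3 + 1.04*d^2 - 2.33*d + 1.62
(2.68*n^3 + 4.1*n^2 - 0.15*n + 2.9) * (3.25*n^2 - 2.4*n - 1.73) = 8.71*n^5 + 6.893*n^4 - 14.9639*n^3 + 2.692*n^2 - 6.7005*n - 5.017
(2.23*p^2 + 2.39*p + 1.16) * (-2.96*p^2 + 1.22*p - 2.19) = -6.6008*p^4 - 4.3538*p^3 - 5.4015*p^2 - 3.8189*p - 2.5404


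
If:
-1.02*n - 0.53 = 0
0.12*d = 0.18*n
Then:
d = -0.78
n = -0.52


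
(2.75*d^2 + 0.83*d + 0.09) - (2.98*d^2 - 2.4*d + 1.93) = -0.23*d^2 + 3.23*d - 1.84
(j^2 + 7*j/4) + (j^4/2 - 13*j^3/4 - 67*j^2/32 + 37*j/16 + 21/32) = j^4/2 - 13*j^3/4 - 35*j^2/32 + 65*j/16 + 21/32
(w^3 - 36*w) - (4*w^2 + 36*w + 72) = w^3 - 4*w^2 - 72*w - 72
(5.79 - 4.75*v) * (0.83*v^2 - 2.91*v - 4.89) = -3.9425*v^3 + 18.6282*v^2 + 6.3786*v - 28.3131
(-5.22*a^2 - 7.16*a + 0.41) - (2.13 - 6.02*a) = -5.22*a^2 - 1.14*a - 1.72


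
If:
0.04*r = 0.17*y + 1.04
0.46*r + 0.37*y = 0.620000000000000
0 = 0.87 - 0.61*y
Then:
No Solution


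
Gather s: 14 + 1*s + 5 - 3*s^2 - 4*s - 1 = -3*s^2 - 3*s + 18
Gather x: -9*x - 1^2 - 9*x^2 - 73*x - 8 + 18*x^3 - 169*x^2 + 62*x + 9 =18*x^3 - 178*x^2 - 20*x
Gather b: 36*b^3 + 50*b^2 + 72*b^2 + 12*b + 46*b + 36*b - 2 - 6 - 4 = 36*b^3 + 122*b^2 + 94*b - 12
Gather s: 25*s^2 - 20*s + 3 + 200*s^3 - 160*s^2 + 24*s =200*s^3 - 135*s^2 + 4*s + 3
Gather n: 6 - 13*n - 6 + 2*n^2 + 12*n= 2*n^2 - n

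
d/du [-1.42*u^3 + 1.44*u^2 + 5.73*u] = -4.26*u^2 + 2.88*u + 5.73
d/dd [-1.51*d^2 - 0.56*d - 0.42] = -3.02*d - 0.56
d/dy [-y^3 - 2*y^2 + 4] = y*(-3*y - 4)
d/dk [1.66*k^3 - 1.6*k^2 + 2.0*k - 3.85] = 4.98*k^2 - 3.2*k + 2.0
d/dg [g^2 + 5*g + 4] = 2*g + 5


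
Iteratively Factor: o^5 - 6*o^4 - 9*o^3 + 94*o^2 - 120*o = (o - 2)*(o^4 - 4*o^3 - 17*o^2 + 60*o) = o*(o - 2)*(o^3 - 4*o^2 - 17*o + 60) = o*(o - 2)*(o + 4)*(o^2 - 8*o + 15) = o*(o - 5)*(o - 2)*(o + 4)*(o - 3)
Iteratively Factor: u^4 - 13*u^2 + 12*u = (u + 4)*(u^3 - 4*u^2 + 3*u) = (u - 1)*(u + 4)*(u^2 - 3*u) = (u - 3)*(u - 1)*(u + 4)*(u)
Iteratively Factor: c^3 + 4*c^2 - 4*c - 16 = (c - 2)*(c^2 + 6*c + 8) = (c - 2)*(c + 4)*(c + 2)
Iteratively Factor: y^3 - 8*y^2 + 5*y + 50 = (y - 5)*(y^2 - 3*y - 10) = (y - 5)^2*(y + 2)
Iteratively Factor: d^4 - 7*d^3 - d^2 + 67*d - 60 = (d - 5)*(d^3 - 2*d^2 - 11*d + 12) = (d - 5)*(d - 4)*(d^2 + 2*d - 3) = (d - 5)*(d - 4)*(d + 3)*(d - 1)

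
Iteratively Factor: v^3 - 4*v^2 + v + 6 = (v + 1)*(v^2 - 5*v + 6) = (v - 2)*(v + 1)*(v - 3)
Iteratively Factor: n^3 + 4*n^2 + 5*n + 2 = (n + 1)*(n^2 + 3*n + 2) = (n + 1)^2*(n + 2)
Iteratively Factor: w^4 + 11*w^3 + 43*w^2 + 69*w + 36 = (w + 4)*(w^3 + 7*w^2 + 15*w + 9) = (w + 3)*(w + 4)*(w^2 + 4*w + 3) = (w + 3)^2*(w + 4)*(w + 1)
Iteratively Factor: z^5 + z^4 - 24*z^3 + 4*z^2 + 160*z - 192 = (z - 2)*(z^4 + 3*z^3 - 18*z^2 - 32*z + 96) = (z - 2)^2*(z^3 + 5*z^2 - 8*z - 48) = (z - 2)^2*(z + 4)*(z^2 + z - 12) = (z - 3)*(z - 2)^2*(z + 4)*(z + 4)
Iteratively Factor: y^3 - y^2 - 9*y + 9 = (y - 3)*(y^2 + 2*y - 3) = (y - 3)*(y + 3)*(y - 1)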